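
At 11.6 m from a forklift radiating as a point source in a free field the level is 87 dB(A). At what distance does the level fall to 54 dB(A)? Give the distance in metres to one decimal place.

518.2 m

Point-source spreading drops the level by 20·log₁₀(r₂/r₁); inverting, r₂/r₁ = 10^(ΔL/20).
r₂ = 11.6·10^((87−54)/20) = 11.6·10^(33.0/20) = 518.15 m.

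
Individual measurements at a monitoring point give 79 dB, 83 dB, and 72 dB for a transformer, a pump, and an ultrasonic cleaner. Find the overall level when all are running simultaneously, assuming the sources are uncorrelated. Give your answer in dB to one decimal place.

For uncorrelated sources the intensities add, so convert each level to linear form, sum, and take 10·log₁₀ of the total.
Σ 10^(L/10) = 10^(79/10) + 10^(83/10) + 10^(72/10) = 2.948e+08.
L_total = 10·log₁₀(2.948e+08) = 84.70 dB.

84.7 dB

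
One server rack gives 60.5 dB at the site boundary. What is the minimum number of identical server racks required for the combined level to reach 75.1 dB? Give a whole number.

29

N identical sources give L₁ + 10·log₁₀ N, so require 10·log₁₀ N ≥ 75.1 − 60.5 = 14.6 dB.
N ≥ 10^(14.6/10) = 28.840, so N = 29.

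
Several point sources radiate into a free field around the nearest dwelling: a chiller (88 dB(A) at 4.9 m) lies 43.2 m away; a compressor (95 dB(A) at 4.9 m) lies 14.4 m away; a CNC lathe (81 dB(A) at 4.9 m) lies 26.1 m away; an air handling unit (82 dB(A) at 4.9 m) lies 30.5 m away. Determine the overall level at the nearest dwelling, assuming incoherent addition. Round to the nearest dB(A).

Apply inverse-square spreading to bring every level to the receiver, then sum 10^(L/10).
chiller: 88 − 20·log₁₀(43.2/4.9) = 88 − 18.91 = 69.09 dB(A).
compressor: 95 − 20·log₁₀(14.4/4.9) = 95 − 9.36 = 85.64 dB(A).
CNC lathe: 81 − 20·log₁₀(26.1/4.9) = 81 − 14.53 = 66.47 dB(A).
air handling unit: 82 − 20·log₁₀(30.5/4.9) = 82 − 15.88 = 66.12 dB(A).
Σ 10^(L/10) = 3.828e+08 → L_total = 10·log₁₀(3.828e+08) = 85.83 dB(A).

86 dB(A)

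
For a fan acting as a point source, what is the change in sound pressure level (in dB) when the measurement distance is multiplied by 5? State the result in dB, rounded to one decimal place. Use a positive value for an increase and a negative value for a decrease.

Point-source spreading: ΔL = −20·log₁₀(r₂/r₁).
ΔL = −20·log₁₀(5) = -13.98 dB.

-14.0 dB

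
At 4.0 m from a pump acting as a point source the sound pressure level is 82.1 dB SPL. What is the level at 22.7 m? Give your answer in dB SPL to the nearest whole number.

67 dB SPL

For a point source, L₂ = L₁ − 20·log₁₀(r₂/r₁).
L₂ = 82.1 − 20·log₁₀(22.7/4.0) = 82.1 − 15.079 = 67.02 dB SPL.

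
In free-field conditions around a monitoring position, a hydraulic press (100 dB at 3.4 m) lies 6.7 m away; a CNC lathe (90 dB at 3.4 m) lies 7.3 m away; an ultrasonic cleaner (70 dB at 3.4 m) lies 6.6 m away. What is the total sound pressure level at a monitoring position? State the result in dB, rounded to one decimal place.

94.5 dB

First find each source's level at the receiver (point-source: −20·log₁₀(r/r_ref)), then combine on an intensity basis.
hydraulic press: 100 − 20·log₁₀(6.7/3.4) = 100 − 5.89 = 94.11 dB.
CNC lathe: 90 − 20·log₁₀(7.3/3.4) = 90 − 6.64 = 83.36 dB.
ultrasonic cleaner: 70 − 20·log₁₀(6.6/3.4) = 70 − 5.76 = 64.24 dB.
Σ 10^(L/10) = 2.795e+09 → L_total = 10·log₁₀(2.795e+09) = 94.46 dB.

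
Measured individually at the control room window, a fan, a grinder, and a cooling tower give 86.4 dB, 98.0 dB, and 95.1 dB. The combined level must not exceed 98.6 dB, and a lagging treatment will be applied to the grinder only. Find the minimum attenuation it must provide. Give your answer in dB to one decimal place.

Everything except the grinder sums to 10^(86.4/10) + 10^(95.1/10) = 3.672e+09 in linear terms, 95.65 dB.
The limit corresponds to 10^(98.6/10) = 7.244e+09; subtracting the fixed part leaves 3.572e+09 for the grinder, i.e. 95.53 dB.
So the grinder must be reduced from 98.0 to 95.53 dB: IL = 2.47 dB.

2.5 dB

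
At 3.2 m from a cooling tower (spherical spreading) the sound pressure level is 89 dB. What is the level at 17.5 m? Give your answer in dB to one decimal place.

74.2 dB

Point-source attenuation: ΔL = 20·log₁₀(r₂/r₁) = 20·log₁₀(17.5/3.2) = 14.758 dB.
L₂ = 89 − 20·log₁₀(17.5/3.2) = 89 − 14.758 = 74.24 dB.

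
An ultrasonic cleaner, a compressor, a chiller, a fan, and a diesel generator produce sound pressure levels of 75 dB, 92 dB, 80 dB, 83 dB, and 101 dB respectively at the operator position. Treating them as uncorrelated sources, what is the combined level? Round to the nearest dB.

For uncorrelated sources the intensities add, so convert each level to linear form, sum, and take 10·log₁₀ of the total.
Σ 10^(L/10) = 10^(75/10) + 10^(92/10) + 10^(80/10) + 10^(83/10) + 10^(101/10) = 1.451e+10.
L_total = 10·log₁₀(1.451e+10) = 101.62 dB.

102 dB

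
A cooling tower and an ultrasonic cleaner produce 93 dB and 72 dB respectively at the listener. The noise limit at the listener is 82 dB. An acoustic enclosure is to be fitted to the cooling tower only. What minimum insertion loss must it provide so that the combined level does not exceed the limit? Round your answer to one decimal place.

The untreated sources together contribute 10^(72/10) = 1.585e+07, i.e. 72.00 dB.
The limit corresponds to 10^(82/10) = 1.585e+08; subtracting the fixed part leaves 1.426e+08 for the cooling tower, i.e. 81.54 dB.
Required insertion loss = 93 − 81.54 = 11.46 dB.

11.5 dB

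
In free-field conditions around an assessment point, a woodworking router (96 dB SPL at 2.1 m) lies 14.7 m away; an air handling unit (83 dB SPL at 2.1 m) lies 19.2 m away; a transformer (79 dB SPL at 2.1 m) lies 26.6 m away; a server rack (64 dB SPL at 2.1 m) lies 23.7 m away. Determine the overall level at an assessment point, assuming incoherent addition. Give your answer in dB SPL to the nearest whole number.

79 dB SPL

Apply inverse-square spreading to bring every level to the receiver, then sum 10^(L/10).
woodworking router: 96 − 20·log₁₀(14.7/2.1) = 96 − 16.90 = 79.10 dB SPL.
air handling unit: 83 − 20·log₁₀(19.2/2.1) = 83 − 19.22 = 63.78 dB SPL.
transformer: 79 − 20·log₁₀(26.6/2.1) = 79 − 22.05 = 56.95 dB SPL.
server rack: 64 − 20·log₁₀(23.7/2.1) = 64 − 21.05 = 42.95 dB SPL.
Σ 10^(L/10) = 8.415e+07 → L_total = 10·log₁₀(8.415e+07) = 79.25 dB SPL.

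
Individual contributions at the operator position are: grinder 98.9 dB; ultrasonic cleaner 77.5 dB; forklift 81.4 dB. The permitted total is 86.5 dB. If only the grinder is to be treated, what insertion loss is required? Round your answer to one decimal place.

Everything except the grinder sums to 10^(77.5/10) + 10^(81.4/10) = 1.943e+08 in linear terms, 82.88 dB.
To meet 86.5 dB overall, the treated grinder may contribute at most 10^(86.5/10) − 1.943e+08 = 2.524e+08, i.e. 84.02 dB.
So the grinder must be reduced from 98.9 to 84.02 dB: IL = 14.88 dB.

14.9 dB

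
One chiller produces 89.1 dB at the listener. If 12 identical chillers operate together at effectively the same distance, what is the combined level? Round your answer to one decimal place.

N identical incoherent sources raise the level by 10·log₁₀ N.
L_total = 89.1 + 10·log₁₀(12) = 89.1 + 10.792 = 99.89 dB.

99.9 dB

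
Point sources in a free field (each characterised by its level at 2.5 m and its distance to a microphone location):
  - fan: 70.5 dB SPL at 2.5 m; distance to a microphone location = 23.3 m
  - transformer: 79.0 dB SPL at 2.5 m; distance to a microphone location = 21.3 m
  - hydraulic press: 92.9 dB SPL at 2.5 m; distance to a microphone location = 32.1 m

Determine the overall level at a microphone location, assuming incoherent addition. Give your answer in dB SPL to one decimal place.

71.2 dB SPL

Propagate each source to the receiver with L = L_ref − 20·log₁₀(r/r_ref), then add intensities.
fan: 70.5 − 20·log₁₀(23.3/2.5) = 70.5 − 19.39 = 51.11 dB SPL.
transformer: 79.0 − 20·log₁₀(21.3/2.5) = 79.0 − 18.61 = 60.39 dB SPL.
hydraulic press: 92.9 − 20·log₁₀(32.1/2.5) = 92.9 − 22.17 = 70.73 dB SPL.
Σ 10^(L/10) = 1.305e+07 → L_total = 10·log₁₀(1.305e+07) = 71.16 dB SPL.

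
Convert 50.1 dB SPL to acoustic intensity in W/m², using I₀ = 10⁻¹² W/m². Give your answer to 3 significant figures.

I/I₀ = 10^(50.1/10) = 1.023e+05, so I = 1.023e+05 × 10⁻¹² W/m².

1.02e-07 W/m²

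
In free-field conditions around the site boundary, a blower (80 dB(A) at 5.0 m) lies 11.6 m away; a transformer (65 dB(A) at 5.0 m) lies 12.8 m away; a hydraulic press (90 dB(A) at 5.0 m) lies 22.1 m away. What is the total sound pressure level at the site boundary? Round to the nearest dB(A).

78 dB(A)

Propagate each source to the receiver with L = L_ref − 20·log₁₀(r/r_ref), then add intensities.
blower: 80 − 20·log₁₀(11.6/5.0) = 80 − 7.31 = 72.69 dB(A).
transformer: 65 − 20·log₁₀(12.8/5.0) = 65 − 8.16 = 56.84 dB(A).
hydraulic press: 90 − 20·log₁₀(22.1/5.0) = 90 − 12.91 = 77.09 dB(A).
Σ 10^(L/10) = 7.025e+07 → L_total = 10·log₁₀(7.025e+07) = 78.47 dB(A).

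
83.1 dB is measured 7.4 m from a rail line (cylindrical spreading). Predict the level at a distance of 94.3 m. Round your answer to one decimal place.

For a line source, L₂ = L₁ − 10·log₁₀(r₂/r₁).
L₂ = 83.1 − 10·log₁₀(94.3/7.4) = 83.1 − 11.053 = 72.05 dB.

72.0 dB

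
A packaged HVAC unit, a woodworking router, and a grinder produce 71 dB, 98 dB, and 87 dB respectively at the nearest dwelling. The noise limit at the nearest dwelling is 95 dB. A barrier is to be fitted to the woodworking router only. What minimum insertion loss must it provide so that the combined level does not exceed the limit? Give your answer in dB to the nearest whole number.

4 dB

The untreated sources together contribute 10^(71/10) + 10^(87/10) = 5.138e+08, i.e. 87.11 dB.
The limit corresponds to 10^(95/10) = 3.162e+09; subtracting the fixed part leaves 2.649e+09 for the woodworking router, i.e. 94.23 dB.
Required insertion loss = 98 − 94.23 = 3.77 dB.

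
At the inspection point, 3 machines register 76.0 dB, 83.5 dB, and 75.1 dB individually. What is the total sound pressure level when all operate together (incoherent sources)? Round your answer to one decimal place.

For uncorrelated sources the intensities add, so convert each level to linear form, sum, and take 10·log₁₀ of the total.
Σ 10^(L/10) = 10^(76.0/10) + 10^(83.5/10) + 10^(75.1/10) = 2.960e+08.
L_total = 10·log₁₀(2.960e+08) = 84.71 dB.

84.7 dB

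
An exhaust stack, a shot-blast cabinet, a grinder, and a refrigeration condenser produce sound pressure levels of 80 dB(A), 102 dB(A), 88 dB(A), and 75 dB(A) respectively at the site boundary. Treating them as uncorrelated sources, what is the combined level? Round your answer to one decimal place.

Incoherent sources combine by intensity addition: L_total = 10·log₁₀(Σ 10^(L_i/10)).
Σ 10^(L/10) = 10^(80/10) + 10^(102/10) + 10^(88/10) + 10^(75/10) = 1.661e+10.
L_total = 10·log₁₀(1.661e+10) = 102.20 dB(A).

102.2 dB(A)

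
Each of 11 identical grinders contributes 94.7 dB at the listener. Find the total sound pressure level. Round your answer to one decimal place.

L_total = L₁ + 10·log₁₀ N for N identical incoherent sources.
L_total = 94.7 + 10·log₁₀(11) = 94.7 + 10.414 = 105.11 dB.

105.1 dB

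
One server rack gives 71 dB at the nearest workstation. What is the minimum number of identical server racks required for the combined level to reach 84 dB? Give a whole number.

20

N identical sources give L₁ + 10·log₁₀ N, so require 10·log₁₀ N ≥ 84 − 71 = 13.0 dB.
N ≥ 10^(13.0/10) = 19.953, so N = 20.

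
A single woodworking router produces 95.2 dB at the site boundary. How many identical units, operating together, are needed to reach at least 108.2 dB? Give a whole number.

20

Need L₁ + 10·log₁₀ N ≥ 108.2, i.e. log₁₀ N ≥ 1.30.
N ≥ 10^(13.0/10) = 19.953, so N = 20.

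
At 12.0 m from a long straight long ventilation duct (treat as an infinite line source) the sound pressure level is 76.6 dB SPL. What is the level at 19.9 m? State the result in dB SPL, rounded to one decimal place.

74.4 dB SPL

For a line source, L₂ = L₁ − 10·log₁₀(r₂/r₁).
L₂ = 76.6 − 10·log₁₀(19.9/12.0) = 76.6 − 2.197 = 74.40 dB SPL.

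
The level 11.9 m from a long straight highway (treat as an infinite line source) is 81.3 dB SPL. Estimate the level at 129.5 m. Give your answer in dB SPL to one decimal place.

Line-source attenuation: ΔL = 10·log₁₀(r₂/r₁) = 10·log₁₀(129.5/11.9) = 10.367 dB.
L₂ = 81.3 − 10·log₁₀(129.5/11.9) = 81.3 − 10.367 = 70.93 dB SPL.

70.9 dB SPL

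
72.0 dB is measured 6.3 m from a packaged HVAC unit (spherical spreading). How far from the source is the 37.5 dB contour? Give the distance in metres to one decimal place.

334.5 m

Point-source spreading drops the level by 20·log₁₀(r₂/r₁); inverting, r₂/r₁ = 10^(ΔL/20).
r₂ = 6.3·10^((72.0−37.5)/20) = 6.3·10^(34.5/20) = 334.46 m.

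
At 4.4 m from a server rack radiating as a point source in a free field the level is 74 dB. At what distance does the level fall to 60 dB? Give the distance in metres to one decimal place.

The 14.0 dB drop corresponds to a distance ratio of 10^(14.0/20) for a point source.
r₂ = 4.4·10^((74−60)/20) = 4.4·10^(14.0/20) = 22.05 m.

22.1 m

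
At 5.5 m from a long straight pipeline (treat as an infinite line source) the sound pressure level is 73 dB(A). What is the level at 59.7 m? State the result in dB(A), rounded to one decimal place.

62.6 dB(A)

Cylindrical spreading from a line source gives a 10·log₁₀(r₂/r₁) drop.
L₂ = 73 − 10·log₁₀(59.7/5.5) = 73 − 10.356 = 62.64 dB(A).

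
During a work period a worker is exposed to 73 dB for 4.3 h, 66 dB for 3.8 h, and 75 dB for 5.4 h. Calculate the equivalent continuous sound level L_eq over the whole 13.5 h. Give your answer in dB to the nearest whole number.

73 dB

L_eq = 10·log₁₀[(1/T)·Σ tᵢ·10^(Lᵢ/10)] with T = 13.5 h.
Σ tᵢ·10^(Lᵢ/10) = 4.3·10^(73/10) + 3.8·10^(66/10) + 5.4·10^(75/10) = 2.717e+08.
L_eq = 10·log₁₀(2.717e+08/13.5) = 73.04 dB.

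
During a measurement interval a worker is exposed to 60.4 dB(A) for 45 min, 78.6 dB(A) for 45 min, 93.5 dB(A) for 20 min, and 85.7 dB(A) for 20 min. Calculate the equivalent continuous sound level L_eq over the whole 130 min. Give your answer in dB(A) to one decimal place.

The energy average is taken in the linear domain: L_eq = 10·log₁₀[(Σ tᵢ·10^(Lᵢ/10))/T], T = 130 min.
Σ tᵢ·10^(Lᵢ/10) = 45·10^(60.4/10) + 45·10^(78.6/10) + 20·10^(93.5/10) + 20·10^(85.7/10) = 5.551e+10.
L_eq = 10·log₁₀(5.551e+10/130) = 86.30 dB(A).

86.3 dB(A)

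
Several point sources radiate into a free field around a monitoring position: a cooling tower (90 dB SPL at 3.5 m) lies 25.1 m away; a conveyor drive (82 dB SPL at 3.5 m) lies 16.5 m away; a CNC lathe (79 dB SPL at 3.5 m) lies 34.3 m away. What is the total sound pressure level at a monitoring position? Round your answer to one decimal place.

74.4 dB SPL

First find each source's level at the receiver (point-source: −20·log₁₀(r/r_ref)), then combine on an intensity basis.
cooling tower: 90 − 20·log₁₀(25.1/3.5) = 90 − 17.11 = 72.89 dB SPL.
conveyor drive: 82 − 20·log₁₀(16.5/3.5) = 82 − 13.47 = 68.53 dB SPL.
CNC lathe: 79 − 20·log₁₀(34.3/3.5) = 79 − 19.82 = 59.18 dB SPL.
Σ 10^(L/10) = 2.740e+07 → L_total = 10·log₁₀(2.740e+07) = 74.38 dB SPL.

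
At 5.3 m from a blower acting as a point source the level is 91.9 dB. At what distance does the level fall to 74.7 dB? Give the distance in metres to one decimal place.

38.4 m

The 17.2 dB drop corresponds to a distance ratio of 10^(17.2/20) for a point source.
r₂ = 5.3·10^((91.9−74.7)/20) = 5.3·10^(17.2/20) = 38.40 m.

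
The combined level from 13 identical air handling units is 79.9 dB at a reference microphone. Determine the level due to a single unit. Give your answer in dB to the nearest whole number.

For N identical incoherent sources L_total = L₁ + 10·log₁₀ N, so L₁ = 79.9 − 10·log₁₀(13) = 79.9 − 11.139.

69 dB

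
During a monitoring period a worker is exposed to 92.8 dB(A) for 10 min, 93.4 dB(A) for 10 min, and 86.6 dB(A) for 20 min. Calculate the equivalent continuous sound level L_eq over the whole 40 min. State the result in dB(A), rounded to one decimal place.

The energy average is taken in the linear domain: L_eq = 10·log₁₀[(Σ tᵢ·10^(Lᵢ/10))/T], T = 40 min.
Σ tᵢ·10^(Lᵢ/10) = 10·10^(92.8/10) + 10·10^(93.4/10) + 20·10^(86.6/10) = 5.007e+10.
L_eq = 10·log₁₀(5.007e+10/40) = 90.98 dB(A).

91.0 dB(A)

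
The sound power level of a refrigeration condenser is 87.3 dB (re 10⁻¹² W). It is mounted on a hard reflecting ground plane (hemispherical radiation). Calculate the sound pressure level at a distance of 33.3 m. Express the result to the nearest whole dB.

49 dB

The power spreads over a hemisphere of area 2π·r², so L_p = L_w − 10·log₁₀(2π·r²).
2π·r² = 6967 m², 10·log₁₀ of that is 38.431 dB.
L_p = 87.3 − 38.431 = 48.87 dB.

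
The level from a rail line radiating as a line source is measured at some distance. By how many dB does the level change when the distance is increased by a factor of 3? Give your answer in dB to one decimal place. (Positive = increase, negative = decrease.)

-4.8 dB

With cylindrical spreading the level changes by −10·log₁₀(r₂/r₁).
ΔL = −10·log₁₀(3) = -4.77 dB.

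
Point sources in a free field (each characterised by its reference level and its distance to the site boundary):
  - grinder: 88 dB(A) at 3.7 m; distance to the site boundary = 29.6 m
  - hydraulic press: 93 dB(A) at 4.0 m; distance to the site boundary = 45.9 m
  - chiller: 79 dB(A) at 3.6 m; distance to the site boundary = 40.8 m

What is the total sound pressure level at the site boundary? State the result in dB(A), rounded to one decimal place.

First find each source's level at the receiver (point-source: −20·log₁₀(r/r_ref)), then combine on an intensity basis.
grinder: 88 − 20·log₁₀(29.6/3.7) = 88 − 18.06 = 69.94 dB(A).
hydraulic press: 93 − 20·log₁₀(45.9/4.0) = 93 − 21.20 = 71.80 dB(A).
chiller: 79 − 20·log₁₀(40.8/3.6) = 79 − 21.09 = 57.91 dB(A).
Σ 10^(L/10) = 2.563e+07 → L_total = 10·log₁₀(2.563e+07) = 74.09 dB(A).

74.1 dB(A)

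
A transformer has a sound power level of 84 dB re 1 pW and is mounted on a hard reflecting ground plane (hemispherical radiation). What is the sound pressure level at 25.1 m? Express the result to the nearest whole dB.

48 dB

L_p = L_w − 10·log₁₀(2π·r²) with r = 25.1 m.
2π·r² = 3958 m², 10·log₁₀ of that is 35.975 dB.
L_p = 84 − 35.975 = 48.02 dB.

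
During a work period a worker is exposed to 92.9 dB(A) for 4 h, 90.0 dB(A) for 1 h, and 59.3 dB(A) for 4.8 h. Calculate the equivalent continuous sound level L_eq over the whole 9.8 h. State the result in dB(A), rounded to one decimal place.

89.5 dB(A)

Weight each interval's intensity by its duration and average over T = 9.8 h:
Σ tᵢ·10^(Lᵢ/10) = 4·10^(92.9/10) + 1·10^(90.0/10) + 4.8·10^(59.3/10) = 8.803e+09.
L_eq = 10·log₁₀(8.803e+09/9.8) = 89.53 dB(A).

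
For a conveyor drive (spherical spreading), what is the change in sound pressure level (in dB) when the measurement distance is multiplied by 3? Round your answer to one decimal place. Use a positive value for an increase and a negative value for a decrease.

Point-source spreading: ΔL = −20·log₁₀(r₂/r₁).
ΔL = −20·log₁₀(3) = -9.54 dB.

-9.5 dB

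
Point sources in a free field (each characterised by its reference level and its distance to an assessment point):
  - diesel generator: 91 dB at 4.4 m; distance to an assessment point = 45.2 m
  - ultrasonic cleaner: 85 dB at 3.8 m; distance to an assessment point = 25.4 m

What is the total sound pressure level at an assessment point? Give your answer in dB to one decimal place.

Apply inverse-square spreading to bring every level to the receiver, then sum 10^(L/10).
diesel generator: 91 − 20·log₁₀(45.2/4.4) = 91 − 20.23 = 70.77 dB.
ultrasonic cleaner: 85 − 20·log₁₀(25.4/3.8) = 85 − 16.50 = 68.50 dB.
Σ 10^(L/10) = 1.901e+07 → L_total = 10·log₁₀(1.901e+07) = 72.79 dB.

72.8 dB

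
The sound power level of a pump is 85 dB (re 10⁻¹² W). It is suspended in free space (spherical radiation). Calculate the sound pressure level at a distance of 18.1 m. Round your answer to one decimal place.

48.9 dB

Free-field spherical radiation: L_p = L_w − 10·log₁₀(4π·r²), r = 18.1 m.
4π·r² = 4117 m², 10·log₁₀ of that is 36.146 dB.
L_p = 85 − 36.146 = 48.85 dB.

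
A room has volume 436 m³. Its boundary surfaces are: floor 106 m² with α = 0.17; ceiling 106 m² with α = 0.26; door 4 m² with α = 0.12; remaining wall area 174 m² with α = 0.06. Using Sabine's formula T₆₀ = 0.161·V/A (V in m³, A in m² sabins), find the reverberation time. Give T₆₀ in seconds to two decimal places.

Total absorption A = 106·0.17 + 106·0.26 + 4·0.12 + 174·0.06 = 56.50 m² sabins.
T₆₀ = 0.161 × 436 / 56.50 = 1.242 s.

1.24 s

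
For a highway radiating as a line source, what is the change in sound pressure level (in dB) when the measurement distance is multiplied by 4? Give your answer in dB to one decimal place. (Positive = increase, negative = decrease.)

Line-source spreading: ΔL = −10·log₁₀(r₂/r₁).
ΔL = −10·log₁₀(4) = -6.02 dB.

-6.0 dB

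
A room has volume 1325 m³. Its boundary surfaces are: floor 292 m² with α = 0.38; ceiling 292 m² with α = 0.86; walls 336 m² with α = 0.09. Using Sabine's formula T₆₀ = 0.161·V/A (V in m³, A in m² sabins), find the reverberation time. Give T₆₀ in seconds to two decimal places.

Summing Sᵢαᵢ: 292·0.38 + 292·0.86 + 336·0.09 = 392.32 m².
T₆₀ = 0.161·V/A = 0.161·1325/392.32 = 0.544 s.

0.54 s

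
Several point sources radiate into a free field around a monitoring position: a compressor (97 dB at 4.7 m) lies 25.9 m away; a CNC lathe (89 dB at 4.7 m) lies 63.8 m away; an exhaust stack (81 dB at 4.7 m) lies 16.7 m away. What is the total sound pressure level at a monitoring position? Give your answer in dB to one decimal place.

82.5 dB

First find each source's level at the receiver (point-source: −20·log₁₀(r/r_ref)), then combine on an intensity basis.
compressor: 97 − 20·log₁₀(25.9/4.7) = 97 − 14.82 = 82.18 dB.
CNC lathe: 89 − 20·log₁₀(63.8/4.7) = 89 − 22.65 = 66.35 dB.
exhaust stack: 81 − 20·log₁₀(16.7/4.7) = 81 − 11.01 = 69.99 dB.
Σ 10^(L/10) = 1.793e+08 → L_total = 10·log₁₀(1.793e+08) = 82.54 dB.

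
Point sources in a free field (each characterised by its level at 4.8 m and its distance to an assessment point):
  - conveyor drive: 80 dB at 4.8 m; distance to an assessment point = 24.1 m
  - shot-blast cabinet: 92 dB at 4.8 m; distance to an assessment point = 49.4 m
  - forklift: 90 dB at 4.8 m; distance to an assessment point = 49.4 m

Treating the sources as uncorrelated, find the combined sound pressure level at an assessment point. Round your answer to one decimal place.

74.5 dB

First find each source's level at the receiver (point-source: −20·log₁₀(r/r_ref)), then combine on an intensity basis.
conveyor drive: 80 − 20·log₁₀(24.1/4.8) = 80 − 14.02 = 65.98 dB.
shot-blast cabinet: 92 − 20·log₁₀(49.4/4.8) = 92 − 20.25 = 71.75 dB.
forklift: 90 − 20·log₁₀(49.4/4.8) = 90 − 20.25 = 69.75 dB.
Σ 10^(L/10) = 2.837e+07 → L_total = 10·log₁₀(2.837e+07) = 74.53 dB.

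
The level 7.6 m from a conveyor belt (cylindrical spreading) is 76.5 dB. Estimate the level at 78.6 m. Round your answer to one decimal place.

66.4 dB

Line-source attenuation: ΔL = 10·log₁₀(r₂/r₁) = 10·log₁₀(78.6/7.6) = 10.146 dB.
L₂ = 76.5 − 10·log₁₀(78.6/7.6) = 76.5 − 10.146 = 66.35 dB.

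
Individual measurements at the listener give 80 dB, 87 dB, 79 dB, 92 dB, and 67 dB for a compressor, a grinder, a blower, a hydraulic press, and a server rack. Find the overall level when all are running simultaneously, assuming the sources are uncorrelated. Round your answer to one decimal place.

93.6 dB

Incoherent sources combine by intensity addition: L_total = 10·log₁₀(Σ 10^(L_i/10)).
Σ 10^(L/10) = 10^(80/10) + 10^(87/10) + 10^(79/10) + 10^(92/10) + 10^(67/10) = 2.271e+09.
L_total = 10·log₁₀(2.271e+09) = 93.56 dB.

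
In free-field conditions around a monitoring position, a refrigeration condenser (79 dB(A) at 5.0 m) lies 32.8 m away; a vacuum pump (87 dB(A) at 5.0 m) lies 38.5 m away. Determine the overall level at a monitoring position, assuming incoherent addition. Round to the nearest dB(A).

70 dB(A)

Propagate each source to the receiver with L = L_ref − 20·log₁₀(r/r_ref), then add intensities.
refrigeration condenser: 79 − 20·log₁₀(32.8/5.0) = 79 − 16.34 = 62.66 dB(A).
vacuum pump: 87 − 20·log₁₀(38.5/5.0) = 87 − 17.73 = 69.27 dB(A).
Σ 10^(L/10) = 1.030e+07 → L_total = 10·log₁₀(1.030e+07) = 70.13 dB(A).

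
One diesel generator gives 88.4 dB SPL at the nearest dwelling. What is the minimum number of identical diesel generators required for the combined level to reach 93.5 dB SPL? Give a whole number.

Need L₁ + 10·log₁₀ N ≥ 93.5, i.e. log₁₀ N ≥ 0.51.
N ≥ 10^(5.1/10) = 3.236, so N = 4.

4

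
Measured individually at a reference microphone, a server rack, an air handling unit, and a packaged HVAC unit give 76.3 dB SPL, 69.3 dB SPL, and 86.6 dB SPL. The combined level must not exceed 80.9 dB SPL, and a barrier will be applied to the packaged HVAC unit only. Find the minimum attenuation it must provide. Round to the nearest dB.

8 dB

Fixed contribution from the other sources: Σ 10^(L/10) = 10^(76.3/10) + 10^(69.3/10) = 5.117e+07 (77.09 dB SPL).
To meet 80.9 dB SPL overall, the treated packaged HVAC unit may contribute at most 10^(80.9/10) − 5.117e+07 = 7.186e+07, i.e. 78.56 dB SPL.
Required insertion loss = 86.6 − 78.56 = 8.04 dB.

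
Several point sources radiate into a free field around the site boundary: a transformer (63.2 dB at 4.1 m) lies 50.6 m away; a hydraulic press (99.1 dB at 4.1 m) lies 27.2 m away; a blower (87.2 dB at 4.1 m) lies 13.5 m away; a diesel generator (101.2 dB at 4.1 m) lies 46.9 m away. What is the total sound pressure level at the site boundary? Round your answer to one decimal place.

First find each source's level at the receiver (point-source: −20·log₁₀(r/r_ref)), then combine on an intensity basis.
transformer: 63.2 − 20·log₁₀(50.6/4.1) = 63.2 − 21.83 = 41.37 dB.
hydraulic press: 99.1 − 20·log₁₀(27.2/4.1) = 99.1 − 16.44 = 82.66 dB.
blower: 87.2 − 20·log₁₀(13.5/4.1) = 87.2 − 10.35 = 76.85 dB.
diesel generator: 101.2 − 20·log₁₀(46.9/4.1) = 101.2 − 21.17 = 80.03 dB.
Σ 10^(L/10) = 3.338e+08 → L_total = 10·log₁₀(3.338e+08) = 85.24 dB.

85.2 dB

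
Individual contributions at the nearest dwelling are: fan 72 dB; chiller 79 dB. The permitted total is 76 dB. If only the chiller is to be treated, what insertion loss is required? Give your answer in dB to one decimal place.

Everything except the chiller sums to 10^(72/10) = 1.585e+07 in linear terms, 72.00 dB.
To meet 76 dB overall, the treated chiller may contribute at most 10^(76/10) − 1.585e+07 = 2.396e+07, i.e. 73.80 dB.
So the chiller must be reduced from 79 to 73.80 dB: IL = 5.20 dB.

5.2 dB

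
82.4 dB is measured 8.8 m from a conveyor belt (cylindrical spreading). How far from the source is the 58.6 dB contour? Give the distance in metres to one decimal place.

2111.0 m

The 23.8 dB drop corresponds to a distance ratio of 10^(23.8/10) for a line source.
r₂ = 8.8·10^((82.4−58.6)/10) = 8.8·10^(23.8/10) = 2110.97 m.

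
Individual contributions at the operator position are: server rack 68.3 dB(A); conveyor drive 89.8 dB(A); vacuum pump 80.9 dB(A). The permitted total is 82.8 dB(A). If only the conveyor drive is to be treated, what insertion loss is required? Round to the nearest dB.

Everything except the conveyor drive sums to 10^(68.3/10) + 10^(80.9/10) = 1.298e+08 in linear terms, 81.13 dB(A).
The limit corresponds to 10^(82.8/10) = 1.905e+08; subtracting the fixed part leaves 6.076e+07 for the conveyor drive, i.e. 77.84 dB(A).
Required insertion loss = 89.8 − 77.84 = 11.96 dB.

12 dB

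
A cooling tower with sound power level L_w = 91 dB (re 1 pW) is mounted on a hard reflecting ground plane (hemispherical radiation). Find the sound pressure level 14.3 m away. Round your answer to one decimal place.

The power spreads over a hemisphere of area 2π·r², so L_p = L_w − 10·log₁₀(2π·r²).
2π·r² = 1285 m², 10·log₁₀ of that is 31.089 dB.
L_p = 91 − 31.089 = 59.91 dB.

59.9 dB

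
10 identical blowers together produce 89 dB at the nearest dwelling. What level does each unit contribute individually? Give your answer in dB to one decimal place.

79.0 dB

10 equal contributions raise the level by 10·log₁₀ 10 = 10.000 dB, so each unit alone gives 89 − 10.000.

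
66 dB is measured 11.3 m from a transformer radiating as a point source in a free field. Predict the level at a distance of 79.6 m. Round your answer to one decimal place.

49.0 dB

Point-source attenuation: ΔL = 20·log₁₀(r₂/r₁) = 20·log₁₀(79.6/11.3) = 16.957 dB.
L₂ = 66 − 20·log₁₀(79.6/11.3) = 66 − 16.957 = 49.04 dB.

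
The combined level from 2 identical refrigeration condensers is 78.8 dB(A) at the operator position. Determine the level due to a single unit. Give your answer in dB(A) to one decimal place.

For N identical incoherent sources L_total = L₁ + 10·log₁₀ N, so L₁ = 78.8 − 10·log₁₀(2) = 78.8 − 3.010.

75.8 dB(A)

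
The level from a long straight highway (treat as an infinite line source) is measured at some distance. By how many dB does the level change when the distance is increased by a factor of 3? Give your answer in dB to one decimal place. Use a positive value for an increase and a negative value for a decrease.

Line-source spreading: ΔL = −10·log₁₀(r₂/r₁).
ΔL = −10·log₁₀(3) = -4.77 dB.

-4.8 dB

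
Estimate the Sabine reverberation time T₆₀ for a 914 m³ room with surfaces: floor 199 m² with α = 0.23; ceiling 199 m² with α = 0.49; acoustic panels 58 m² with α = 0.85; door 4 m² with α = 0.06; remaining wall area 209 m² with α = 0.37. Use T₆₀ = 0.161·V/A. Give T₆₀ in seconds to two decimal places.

0.54 s

A = Σ Sᵢαᵢ = 199·0.23 + 199·0.49 + 58·0.85 + 4·0.06 + 209·0.37 = 270.15 m².
T₆₀ = 0.161 × 914 / 270.15 = 0.545 s.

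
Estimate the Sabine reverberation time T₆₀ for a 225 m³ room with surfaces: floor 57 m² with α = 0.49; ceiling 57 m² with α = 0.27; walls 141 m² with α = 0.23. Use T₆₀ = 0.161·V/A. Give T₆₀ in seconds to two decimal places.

Total absorption A = 57·0.49 + 57·0.27 + 141·0.23 = 75.75 m² sabins.
T₆₀ = 0.161·V/A = 0.161·225/75.75 = 0.478 s.

0.48 s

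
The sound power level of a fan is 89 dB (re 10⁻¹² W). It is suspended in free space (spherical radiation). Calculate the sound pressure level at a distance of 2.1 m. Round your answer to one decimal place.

Free-field spherical radiation: L_p = L_w − 10·log₁₀(4π·r²), r = 2.1 m.
4π·r² = 55.42 m², 10·log₁₀ of that is 17.436 dB.
L_p = 89 − 17.436 = 71.56 dB.

71.6 dB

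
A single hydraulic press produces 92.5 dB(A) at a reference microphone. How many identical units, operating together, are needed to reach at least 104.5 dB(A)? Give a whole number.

16

Need L₁ + 10·log₁₀ N ≥ 104.5, i.e. log₁₀ N ≥ 1.20.
N ≥ 10^(12.0/10) = 15.849, so N = 16.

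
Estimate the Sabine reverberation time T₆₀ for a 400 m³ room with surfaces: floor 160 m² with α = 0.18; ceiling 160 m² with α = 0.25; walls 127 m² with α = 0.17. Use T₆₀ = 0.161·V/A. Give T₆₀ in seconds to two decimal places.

Summing Sᵢαᵢ: 160·0.18 + 160·0.25 + 127·0.17 = 90.39 m².
T₆₀ = 0.161·V/A = 0.161·400/90.39 = 0.712 s.

0.71 s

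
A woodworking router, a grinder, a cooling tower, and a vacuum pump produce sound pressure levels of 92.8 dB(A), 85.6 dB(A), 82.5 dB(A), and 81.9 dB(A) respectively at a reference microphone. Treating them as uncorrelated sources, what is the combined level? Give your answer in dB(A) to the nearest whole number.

94 dB(A)

Incoherent sources combine by intensity addition: L_total = 10·log₁₀(Σ 10^(L_i/10)).
Σ 10^(L/10) = 10^(92.8/10) + 10^(85.6/10) + 10^(82.5/10) + 10^(81.9/10) = 2.601e+09.
L_total = 10·log₁₀(2.601e+09) = 94.15 dB(A).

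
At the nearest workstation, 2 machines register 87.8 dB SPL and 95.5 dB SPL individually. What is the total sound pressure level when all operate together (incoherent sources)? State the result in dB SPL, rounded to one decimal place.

96.2 dB SPL

Incoherent sources combine by intensity addition: L_total = 10·log₁₀(Σ 10^(L_i/10)).
Σ 10^(L/10) = 10^(87.8/10) + 10^(95.5/10) = 4.151e+09.
L_total = 10·log₁₀(4.151e+09) = 96.18 dB SPL.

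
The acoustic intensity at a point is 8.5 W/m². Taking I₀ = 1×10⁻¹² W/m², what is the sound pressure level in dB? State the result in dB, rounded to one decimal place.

129.3 dB

I/I₀ = 8.5/10⁻¹² = 8.5×10^12, and L = 10·log₁₀(I/I₀).
L = 10·(0.9294 + 12) = 129.29 dB.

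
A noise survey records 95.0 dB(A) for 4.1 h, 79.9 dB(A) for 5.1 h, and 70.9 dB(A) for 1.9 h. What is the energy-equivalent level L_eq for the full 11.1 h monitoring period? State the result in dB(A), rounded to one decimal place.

90.8 dB(A)

L_eq = 10·log₁₀[(1/T)·Σ tᵢ·10^(Lᵢ/10)] with T = 11.1 h.
Σ tᵢ·10^(Lᵢ/10) = 4.1·10^(95.0/10) + 5.1·10^(79.9/10) + 1.9·10^(70.9/10) = 1.349e+10.
L_eq = 10·log₁₀(1.349e+10/11.1) = 90.85 dB(A).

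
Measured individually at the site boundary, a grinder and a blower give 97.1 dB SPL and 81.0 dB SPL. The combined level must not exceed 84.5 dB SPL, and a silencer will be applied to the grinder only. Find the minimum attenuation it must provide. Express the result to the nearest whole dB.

Everything except the grinder sums to 10^(81.0/10) = 1.259e+08 in linear terms, 81.00 dB SPL.
To meet 84.5 dB SPL overall, the treated grinder may contribute at most 10^(84.5/10) − 1.259e+08 = 1.559e+08, i.e. 81.93 dB SPL.
So the grinder must be reduced from 97.1 to 81.93 dB SPL: IL = 15.17 dB.

15 dB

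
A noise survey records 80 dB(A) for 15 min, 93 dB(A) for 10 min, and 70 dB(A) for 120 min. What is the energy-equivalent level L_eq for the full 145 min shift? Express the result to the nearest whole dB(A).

Weight each interval's intensity by its duration and average over T = 145 min:
Σ tᵢ·10^(Lᵢ/10) = 15·10^(80/10) + 10·10^(93/10) + 120·10^(70/10) = 2.265e+10.
L_eq = 10·log₁₀(2.265e+10/145) = 81.94 dB(A).

82 dB(A)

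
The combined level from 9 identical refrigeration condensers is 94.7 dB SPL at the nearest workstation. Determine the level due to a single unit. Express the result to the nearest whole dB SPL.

85 dB SPL

9 equal contributions raise the level by 10·log₁₀ 9 = 9.542 dB, so each unit alone gives 94.7 − 9.542.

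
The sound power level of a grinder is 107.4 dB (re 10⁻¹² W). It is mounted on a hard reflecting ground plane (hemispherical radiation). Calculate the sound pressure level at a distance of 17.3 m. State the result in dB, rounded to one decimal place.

L_p = L_w − 10·log₁₀(2π·r²) with r = 17.3 m.
2π·r² = 1880 m², 10·log₁₀ of that is 32.743 dB.
L_p = 107.4 − 32.743 = 74.66 dB.

74.7 dB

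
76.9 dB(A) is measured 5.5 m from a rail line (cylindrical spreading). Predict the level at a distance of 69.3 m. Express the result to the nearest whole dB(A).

66 dB(A)

For a line source, L₂ = L₁ − 10·log₁₀(r₂/r₁).
L₂ = 76.9 − 10·log₁₀(69.3/5.5) = 76.9 − 11.004 = 65.90 dB(A).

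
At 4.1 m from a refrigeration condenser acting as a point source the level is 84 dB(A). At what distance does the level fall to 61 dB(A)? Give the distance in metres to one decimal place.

57.9 m

The 23.0 dB drop corresponds to a distance ratio of 10^(23.0/20) for a point source.
r₂ = 4.1·10^((84−61)/20) = 4.1·10^(23.0/20) = 57.91 m.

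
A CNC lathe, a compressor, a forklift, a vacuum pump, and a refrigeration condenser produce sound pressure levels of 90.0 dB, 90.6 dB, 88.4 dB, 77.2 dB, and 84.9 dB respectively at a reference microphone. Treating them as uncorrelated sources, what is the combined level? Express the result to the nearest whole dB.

Incoherent sources combine by intensity addition: L_total = 10·log₁₀(Σ 10^(L_i/10)).
Σ 10^(L/10) = 10^(90.0/10) + 10^(90.6/10) + 10^(88.4/10) + 10^(77.2/10) + 10^(84.9/10) = 3.201e+09.
L_total = 10·log₁₀(3.201e+09) = 95.05 dB.

95 dB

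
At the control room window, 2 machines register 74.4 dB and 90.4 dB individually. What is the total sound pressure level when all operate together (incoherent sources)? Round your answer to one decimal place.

Incoherent sources combine by intensity addition: L_total = 10·log₁₀(Σ 10^(L_i/10)).
Σ 10^(L/10) = 10^(74.4/10) + 10^(90.4/10) = 1.124e+09.
L_total = 10·log₁₀(1.124e+09) = 90.51 dB.

90.5 dB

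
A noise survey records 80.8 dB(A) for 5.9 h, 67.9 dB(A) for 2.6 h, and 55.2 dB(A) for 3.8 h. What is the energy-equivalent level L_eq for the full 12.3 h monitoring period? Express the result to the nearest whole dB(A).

78 dB(A)

Weight each interval's intensity by its duration and average over T = 12.3 h:
Σ tᵢ·10^(Lᵢ/10) = 5.9·10^(80.8/10) + 2.6·10^(67.9/10) + 3.8·10^(55.2/10) = 7.266e+08.
L_eq = 10·log₁₀(7.266e+08/12.3) = 77.71 dB(A).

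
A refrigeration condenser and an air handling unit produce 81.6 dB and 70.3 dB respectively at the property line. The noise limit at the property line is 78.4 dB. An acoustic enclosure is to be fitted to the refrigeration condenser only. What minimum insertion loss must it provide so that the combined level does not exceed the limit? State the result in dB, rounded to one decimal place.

3.9 dB

Fixed contribution from the other source: Σ 10^(L/10) = 10^(70.3/10) = 1.072e+07 (70.30 dB).
The limit corresponds to 10^(78.4/10) = 6.918e+07; subtracting the fixed part leaves 5.847e+07 for the refrigeration condenser, i.e. 77.67 dB.
Required insertion loss = 81.6 − 77.67 = 3.93 dB.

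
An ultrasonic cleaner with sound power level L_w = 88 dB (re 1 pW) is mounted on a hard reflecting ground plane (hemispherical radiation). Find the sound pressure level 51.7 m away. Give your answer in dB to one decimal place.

Free-field hemispherical radiation: L_p = L_w − 10·log₁₀(2π·r²), r = 51.7 m.
2π·r² = 1.679e+04 m², 10·log₁₀ of that is 42.252 dB.
L_p = 88 − 42.252 = 45.75 dB.

45.7 dB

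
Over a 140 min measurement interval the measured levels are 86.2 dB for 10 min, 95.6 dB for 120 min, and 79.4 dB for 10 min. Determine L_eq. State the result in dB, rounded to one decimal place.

95.0 dB

L_eq = 10·log₁₀[(1/T)·Σ tᵢ·10^(Lᵢ/10)] with T = 140 min.
Σ tᵢ·10^(Lᵢ/10) = 10·10^(86.2/10) + 120·10^(95.6/10) + 10·10^(79.4/10) = 4.407e+11.
L_eq = 10·log₁₀(4.407e+11/140) = 94.98 dB.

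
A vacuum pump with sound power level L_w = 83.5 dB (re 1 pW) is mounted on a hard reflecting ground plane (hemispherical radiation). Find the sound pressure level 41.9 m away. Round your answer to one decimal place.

43.1 dB

L_p = L_w − 10·log₁₀(2π·r²) with r = 41.9 m.
2π·r² = 1.103e+04 m², 10·log₁₀ of that is 40.426 dB.
L_p = 83.5 − 40.426 = 43.07 dB.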